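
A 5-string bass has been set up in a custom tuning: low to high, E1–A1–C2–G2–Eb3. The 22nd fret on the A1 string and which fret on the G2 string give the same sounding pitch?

Fret 22 on A1 is MIDI 33 + 22 = 55 (G3). On the G2 string (open MIDI 43), that pitch is 55 − 43 = fret 12.

12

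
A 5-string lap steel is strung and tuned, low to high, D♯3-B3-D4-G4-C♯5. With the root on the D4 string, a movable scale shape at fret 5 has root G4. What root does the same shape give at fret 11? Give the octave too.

C♯5

Moving from fret 5 to fret 11 shifts the root by 6 semitones.
G4 up 6 semitones is C♯5.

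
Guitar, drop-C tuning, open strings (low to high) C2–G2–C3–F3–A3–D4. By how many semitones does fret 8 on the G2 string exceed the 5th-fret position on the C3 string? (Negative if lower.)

-2 semitones

G2 at fret 8 → D#3 (MIDI 51); C3 at fret 5 → F3 (MIDI 53).
51 − 53 = -2, so the two pitches are 2 semitones apart.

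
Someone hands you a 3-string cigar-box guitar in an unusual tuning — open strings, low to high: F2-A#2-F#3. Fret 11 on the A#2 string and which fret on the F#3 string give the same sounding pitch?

Fret 11 on A#2 is MIDI 46 + 11 = 57 (A3). On the F#3 string (open MIDI 54), that pitch is 57 − 54 = fret 3.

3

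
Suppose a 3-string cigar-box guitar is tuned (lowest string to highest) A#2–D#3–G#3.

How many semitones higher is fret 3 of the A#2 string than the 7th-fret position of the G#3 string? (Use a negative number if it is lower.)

A#2 at fret 3 → C#3 (MIDI 49); G#3 at fret 7 → D#4 (MIDI 63).
49 − 63 = -14, so the two pitches are 14 semitones apart.

-14 semitones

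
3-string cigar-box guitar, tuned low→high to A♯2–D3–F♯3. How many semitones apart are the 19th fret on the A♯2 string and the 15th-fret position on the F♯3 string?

4 semitones

A♯2 at fret 19 → F4 (MIDI 65); F♯3 at fret 15 → A4 (MIDI 69).
65 − 69 = -4, so the two pitches are 4 semitones apart, with A4 the higher.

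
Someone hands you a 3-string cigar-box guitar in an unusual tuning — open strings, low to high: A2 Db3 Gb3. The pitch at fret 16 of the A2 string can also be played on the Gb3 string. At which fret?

Fret 16 on A2 is MIDI 45 + 16 = 61 (Db4). On the Gb3 string (open MIDI 54), that pitch is 61 − 54 = fret 7.

7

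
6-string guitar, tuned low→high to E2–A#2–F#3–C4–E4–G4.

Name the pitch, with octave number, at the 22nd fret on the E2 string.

D4

Each fret is one semitone, so E2 + 22 = D4.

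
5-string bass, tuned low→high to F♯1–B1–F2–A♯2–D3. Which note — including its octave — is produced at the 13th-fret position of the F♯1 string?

G2

F♯1 is MIDI 30. Adding 13 gives 43, which is G2.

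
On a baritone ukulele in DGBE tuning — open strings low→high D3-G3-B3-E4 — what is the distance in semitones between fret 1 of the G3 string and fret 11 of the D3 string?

5 semitones

G3 at fret 1 → G#3 (MIDI 56); D3 at fret 11 → C#4 (MIDI 61).
56 − 61 = -5, so the two pitches are 5 semitones apart, with C#4 the higher.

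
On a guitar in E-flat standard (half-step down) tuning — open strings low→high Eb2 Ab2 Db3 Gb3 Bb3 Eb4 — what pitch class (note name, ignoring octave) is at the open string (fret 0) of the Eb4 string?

Fret 0 is the open string itself, so the pitch is just Eb.
(Equivalently spelled D#.)

Eb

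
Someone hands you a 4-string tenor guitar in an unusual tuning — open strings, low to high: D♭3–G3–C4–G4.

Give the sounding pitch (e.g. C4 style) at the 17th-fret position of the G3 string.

G3 is MIDI 55. Adding 17 gives 72, which is C5.

C5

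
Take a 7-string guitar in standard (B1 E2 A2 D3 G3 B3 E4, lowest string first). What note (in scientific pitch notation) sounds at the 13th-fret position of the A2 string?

A♯3

Each fret is one semitone, so A2 + 13 = A♯3.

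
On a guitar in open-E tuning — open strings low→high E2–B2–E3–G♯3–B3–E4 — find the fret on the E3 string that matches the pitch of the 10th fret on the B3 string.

17

B3 at fret 10 is B3 + 10 semitones = A4.
The open E3 string is 7 semitones below the open B3, so the same pitch on the E3 string lies at fret 10 + 7 = 17.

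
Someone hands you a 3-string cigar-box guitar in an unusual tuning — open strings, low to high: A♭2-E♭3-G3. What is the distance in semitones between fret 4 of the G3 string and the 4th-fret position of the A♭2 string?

G3 at fret 4 → B3 (MIDI 59); A♭2 at fret 4 → C3 (MIDI 48).
59 − 48 = 11, so the two pitches are 11 semitones apart, with B3 the higher.

11 semitones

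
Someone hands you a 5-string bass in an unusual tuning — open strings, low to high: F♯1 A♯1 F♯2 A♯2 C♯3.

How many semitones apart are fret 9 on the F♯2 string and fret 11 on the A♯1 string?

F♯2 at fret 9 → D♯3 (MIDI 51); A♯1 at fret 11 → A2 (MIDI 45).
51 − 45 = 6, so the two pitches are 6 semitones apart, with D♯3 the higher.

6 semitones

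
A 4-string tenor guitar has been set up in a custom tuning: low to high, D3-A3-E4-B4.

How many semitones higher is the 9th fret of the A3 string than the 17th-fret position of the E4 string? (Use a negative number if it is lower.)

-15 semitones

A3 at fret 9 → Gb4 (MIDI 66); E4 at fret 17 → A5 (MIDI 81).
66 − 81 = -15, so the two pitches are 15 semitones apart.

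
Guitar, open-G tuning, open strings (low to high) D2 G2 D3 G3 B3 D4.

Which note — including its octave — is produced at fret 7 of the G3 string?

The open G3 string plus 7 semitones: G–G#–A–A#–B–C–C#–D.
The walk passes from B into C once, so the octave number goes from 3 to 4.

D4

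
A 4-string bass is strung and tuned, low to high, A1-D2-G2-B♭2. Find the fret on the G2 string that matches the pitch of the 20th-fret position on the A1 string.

10

Fret 20 on A1 is MIDI 33 + 20 = 53 (F3). On the G2 string (open MIDI 43), that pitch is 53 − 43 = fret 10.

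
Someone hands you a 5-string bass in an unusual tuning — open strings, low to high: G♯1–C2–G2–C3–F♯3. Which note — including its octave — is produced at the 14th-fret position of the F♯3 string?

The open F♯3 string plus 14 semitones: F#–G–G#–A–…–F#–G–G#.
The walk passes from B into C once, so the octave number goes from 3 to 4.

G♯4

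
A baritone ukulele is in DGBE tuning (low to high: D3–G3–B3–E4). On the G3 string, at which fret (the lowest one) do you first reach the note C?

From G3, count semitones up the chromatic scale until reaching C: G–G#–A–A#–B–C — 5 steps.

5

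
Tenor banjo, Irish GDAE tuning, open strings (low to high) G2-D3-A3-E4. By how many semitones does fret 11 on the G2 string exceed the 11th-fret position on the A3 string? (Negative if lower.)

G2 at fret 11 → F♯3 (MIDI 54); A3 at fret 11 → G♯4 (MIDI 68).
54 − 68 = -14, so the two pitches are 14 semitones apart.

-14 semitones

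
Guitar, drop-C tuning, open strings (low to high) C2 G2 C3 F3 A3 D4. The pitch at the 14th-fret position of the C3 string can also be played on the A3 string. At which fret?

Fret 14 on C3 is MIDI 48 + 14 = 62 (D4). On the A3 string (open MIDI 57), that pitch is 62 − 57 = fret 5.

5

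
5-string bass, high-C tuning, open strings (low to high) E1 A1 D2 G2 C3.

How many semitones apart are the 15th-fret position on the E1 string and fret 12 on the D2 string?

E1 at fret 15 → G2 (MIDI 43); D2 at fret 12 → D3 (MIDI 50).
43 − 50 = -7, so the two pitches are 7 semitones apart, with D3 the higher.

7 semitones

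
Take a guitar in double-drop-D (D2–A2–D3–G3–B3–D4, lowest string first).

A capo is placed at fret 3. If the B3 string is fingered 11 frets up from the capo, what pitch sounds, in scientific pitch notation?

C#5

The capo raises the open B3 by 3 semitones to D4; fretting 11 more gives B3 + 3 + 11 = B3 + 14 semitones = C#5.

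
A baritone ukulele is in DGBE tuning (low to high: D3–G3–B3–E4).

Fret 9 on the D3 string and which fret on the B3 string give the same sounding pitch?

D3 at fret 9 is D3 + 9 semitones = B3.
The open B3 string is 9 semitones above the open D3, so the same pitch on the B3 string lies at fret 9 − 9 = 0.

0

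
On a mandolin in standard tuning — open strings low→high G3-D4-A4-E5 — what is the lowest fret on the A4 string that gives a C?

From A4, count semitones up the chromatic scale until reaching C: A–A#–B–C — 3 steps.

3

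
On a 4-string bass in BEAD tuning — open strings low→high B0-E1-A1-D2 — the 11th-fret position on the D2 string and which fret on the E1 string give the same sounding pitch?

21

Fret 11 on D2 is MIDI 38 + 11 = 49 (C#3). On the E1 string (open MIDI 28), that pitch is 49 − 28 = fret 21.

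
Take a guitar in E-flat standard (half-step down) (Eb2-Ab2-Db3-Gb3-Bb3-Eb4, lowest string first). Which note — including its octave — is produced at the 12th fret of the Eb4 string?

Eb5

Each fret is one semitone, so Eb4 + 12 = Eb5.
(Equivalently spelled D#5.)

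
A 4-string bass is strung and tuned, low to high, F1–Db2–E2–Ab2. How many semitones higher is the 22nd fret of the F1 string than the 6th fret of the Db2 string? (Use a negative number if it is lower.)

F1 at fret 22 → Eb3 (MIDI 51); Db2 at fret 6 → G2 (MIDI 43).
51 − 43 = 8, so the two pitches are 8 semitones apart.

8 semitones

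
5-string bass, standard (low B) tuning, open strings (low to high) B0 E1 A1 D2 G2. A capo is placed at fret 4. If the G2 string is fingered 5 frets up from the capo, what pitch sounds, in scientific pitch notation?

The capo raises the open G2 by 4 semitones to B2; fretting 5 more gives G2 + 4 + 5 = G2 + 9 semitones = E3.

E3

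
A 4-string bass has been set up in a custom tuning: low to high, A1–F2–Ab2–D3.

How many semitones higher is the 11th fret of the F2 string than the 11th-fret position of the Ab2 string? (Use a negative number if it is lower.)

F2 at fret 11 → E3 (MIDI 52); Ab2 at fret 11 → G3 (MIDI 55).
52 − 55 = -3, so the two pitches are 3 semitones apart.

-3 semitones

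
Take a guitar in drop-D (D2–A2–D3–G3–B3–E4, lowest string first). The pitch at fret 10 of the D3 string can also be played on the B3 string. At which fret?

1

D3 at fret 10 is D3 + 10 semitones = C4.
The open B3 string is 9 semitones above the open D3, so the same pitch on the B3 string lies at fret 10 − 9 = 1.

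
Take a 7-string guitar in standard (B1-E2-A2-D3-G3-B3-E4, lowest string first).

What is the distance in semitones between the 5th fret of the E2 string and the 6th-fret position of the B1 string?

E2 at fret 5 → A2 (MIDI 45); B1 at fret 6 → F2 (MIDI 41).
45 − 41 = 4, so the two pitches are 4 semitones apart, with A2 the higher.

4 semitones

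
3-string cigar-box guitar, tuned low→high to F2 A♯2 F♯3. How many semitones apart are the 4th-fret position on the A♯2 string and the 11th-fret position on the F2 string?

A♯2 at fret 4 → D3 (MIDI 50); F2 at fret 11 → E3 (MIDI 52).
50 − 52 = -2, so the two pitches are 2 semitones apart, with E3 the higher.

2 semitones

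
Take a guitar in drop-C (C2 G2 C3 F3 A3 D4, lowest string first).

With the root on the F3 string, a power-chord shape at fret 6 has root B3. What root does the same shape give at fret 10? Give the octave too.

Moving from fret 6 to fret 10 shifts the root by 4 semitones.
B3 up 4 semitones is D#4.

D#4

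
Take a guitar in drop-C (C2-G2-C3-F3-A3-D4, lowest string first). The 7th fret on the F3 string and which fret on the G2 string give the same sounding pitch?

17

F3 at fret 7 is F3 + 7 semitones = C4.
The open G2 string is 10 semitones below the open F3, so the same pitch on the G2 string lies at fret 7 + 10 = 17.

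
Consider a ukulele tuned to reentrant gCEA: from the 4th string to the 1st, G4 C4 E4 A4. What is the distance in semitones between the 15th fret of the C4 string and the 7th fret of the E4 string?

C4 at fret 15 → D#5 (MIDI 75); E4 at fret 7 → B4 (MIDI 71).
75 − 71 = 4, so the two pitches are 4 semitones apart, with D#5 the higher.

4 semitones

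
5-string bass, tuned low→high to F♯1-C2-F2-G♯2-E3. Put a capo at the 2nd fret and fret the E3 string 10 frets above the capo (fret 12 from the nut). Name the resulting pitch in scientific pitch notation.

The capo raises the open E3 by 2 semitones to F♯3; fretting 10 more gives E3 + 2 + 10 = E3 + 12 semitones = E4.

E4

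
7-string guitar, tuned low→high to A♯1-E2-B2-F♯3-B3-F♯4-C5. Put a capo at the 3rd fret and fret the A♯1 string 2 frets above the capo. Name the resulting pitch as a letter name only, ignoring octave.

D♯

The capo raises the open A♯1 by 3 semitones to C♯2; fretting 2 more gives A♯1 + 3 + 2 = A♯1 + 5 semitones, landing on D♯.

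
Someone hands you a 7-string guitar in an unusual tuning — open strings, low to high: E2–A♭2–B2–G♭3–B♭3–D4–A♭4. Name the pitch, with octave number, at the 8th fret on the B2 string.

G3

B2 is MIDI 47. Adding 8 gives 55, which is G3.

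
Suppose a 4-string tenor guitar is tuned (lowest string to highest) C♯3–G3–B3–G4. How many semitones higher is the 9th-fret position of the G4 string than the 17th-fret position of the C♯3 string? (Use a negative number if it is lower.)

10 semitones

G4 at fret 9 → E5 (MIDI 76); C♯3 at fret 17 → F♯4 (MIDI 66).
76 − 66 = 10, so the two pitches are 10 semitones apart.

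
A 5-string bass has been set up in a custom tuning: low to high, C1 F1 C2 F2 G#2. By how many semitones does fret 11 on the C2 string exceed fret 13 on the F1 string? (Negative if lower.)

5 semitones

C2 at fret 11 → B2 (MIDI 47); F1 at fret 13 → F#2 (MIDI 42).
47 − 42 = 5, so the two pitches are 5 semitones apart.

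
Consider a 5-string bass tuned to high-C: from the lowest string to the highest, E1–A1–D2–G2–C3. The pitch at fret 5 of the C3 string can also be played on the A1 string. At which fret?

C3 at fret 5 is C3 + 5 semitones = F3.
The open A1 string is 15 semitones below the open C3, so the same pitch on the A1 string lies at fret 5 + 15 = 20.

20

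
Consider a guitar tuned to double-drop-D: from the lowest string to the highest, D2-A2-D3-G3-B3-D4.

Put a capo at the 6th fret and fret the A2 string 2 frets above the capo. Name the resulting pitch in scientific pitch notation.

The capo raises the open A2 by 6 semitones to D♯3; fretting 2 more gives A2 + 6 + 2 = A2 + 8 semitones = F3.

F3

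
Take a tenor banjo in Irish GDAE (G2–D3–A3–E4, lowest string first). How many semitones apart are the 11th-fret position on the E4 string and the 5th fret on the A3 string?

13 semitones

E4 at fret 11 → D#5 (MIDI 75); A3 at fret 5 → D4 (MIDI 62).
75 − 62 = 13, so the two pitches are 13 semitones apart, with D#5 the higher.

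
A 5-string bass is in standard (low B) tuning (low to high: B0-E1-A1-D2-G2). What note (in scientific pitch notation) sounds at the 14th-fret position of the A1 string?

B2

The open A1 string plus 14 semitones: A–A#–B–C–…–A–A#–B.
The walk passes from B into C once, so the octave number goes from 1 to 2.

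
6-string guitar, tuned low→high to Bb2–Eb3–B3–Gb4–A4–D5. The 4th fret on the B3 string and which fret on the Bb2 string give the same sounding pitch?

B3 at fret 4 is B3 + 4 semitones = Eb4.
The open Bb2 string is 13 semitones below the open B3, so the same pitch on the Bb2 string lies at fret 4 + 13 = 17.

17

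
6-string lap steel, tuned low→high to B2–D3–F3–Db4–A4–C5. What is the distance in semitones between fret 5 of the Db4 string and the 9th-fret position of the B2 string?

Db4 at fret 5 → Gb4 (MIDI 66); B2 at fret 9 → Ab3 (MIDI 56).
66 − 56 = 10, so the two pitches are 10 semitones apart, with Gb4 the higher.

10 semitones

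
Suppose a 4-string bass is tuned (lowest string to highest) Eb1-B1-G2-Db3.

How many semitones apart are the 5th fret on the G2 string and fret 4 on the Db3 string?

G2 at fret 5 → C3 (MIDI 48); Db3 at fret 4 → F3 (MIDI 53).
48 − 53 = -5, so the two pitches are 5 semitones apart, with F3 the higher.

5 semitones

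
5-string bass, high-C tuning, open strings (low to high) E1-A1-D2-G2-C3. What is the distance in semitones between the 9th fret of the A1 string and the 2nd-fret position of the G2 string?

A1 at fret 9 → F#2 (MIDI 42); G2 at fret 2 → A2 (MIDI 45).
42 − 45 = -3, so the two pitches are 3 semitones apart, with A2 the higher.

3 semitones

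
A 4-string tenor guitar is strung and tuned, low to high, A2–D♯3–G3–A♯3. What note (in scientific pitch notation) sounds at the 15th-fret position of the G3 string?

A♯4

The open G3 string plus 15 semitones: G–G#–A–A#–…–G#–A–A#.
The walk passes from B into C once, so the octave number goes from 3 to 4.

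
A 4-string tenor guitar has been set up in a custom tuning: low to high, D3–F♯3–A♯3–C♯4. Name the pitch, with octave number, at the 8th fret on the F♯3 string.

D4

The open F♯3 string plus 8 semitones: F#–G–G#–A–A#–B–C–C#–D.
The walk passes from B into C once, so the octave number goes from 3 to 4.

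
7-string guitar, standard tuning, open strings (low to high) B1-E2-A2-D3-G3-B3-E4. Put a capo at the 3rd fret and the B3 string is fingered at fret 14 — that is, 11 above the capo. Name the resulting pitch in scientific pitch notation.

The capo raises the open B3 by 3 semitones to D4; fretting 11 more gives B3 + 3 + 11 = B3 + 14 semitones = C#5.

C#5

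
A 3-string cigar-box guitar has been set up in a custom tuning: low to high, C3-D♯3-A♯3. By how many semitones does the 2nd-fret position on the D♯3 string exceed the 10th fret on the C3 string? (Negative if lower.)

-5 semitones

D♯3 at fret 2 → F3 (MIDI 53); C3 at fret 10 → A♯3 (MIDI 58).
53 − 58 = -5, so the two pitches are 5 semitones apart.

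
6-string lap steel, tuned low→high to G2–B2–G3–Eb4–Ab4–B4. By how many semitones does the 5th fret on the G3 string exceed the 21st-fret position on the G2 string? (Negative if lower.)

G3 at fret 5 → C4 (MIDI 60); G2 at fret 21 → E4 (MIDI 64).
60 − 64 = -4, so the two pitches are 4 semitones apart.

-4 semitones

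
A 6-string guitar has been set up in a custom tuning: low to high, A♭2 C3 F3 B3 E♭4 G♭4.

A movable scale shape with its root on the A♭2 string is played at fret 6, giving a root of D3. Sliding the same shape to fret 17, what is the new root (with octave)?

D♭4

Moving from fret 6 to fret 17 shifts the root by 11 semitones.
D3 up 11 semitones is D♭4.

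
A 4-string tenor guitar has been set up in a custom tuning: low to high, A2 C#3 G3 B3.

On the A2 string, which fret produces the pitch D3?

D3 is 5 semitones above the open A2 (A–A#–B–C–C#–D), so it sits at fret 5.

5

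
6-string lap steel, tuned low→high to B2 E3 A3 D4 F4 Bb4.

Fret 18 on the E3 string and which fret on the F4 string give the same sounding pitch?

5

E3 at fret 18 is E3 + 18 semitones = Bb4.
The open F4 string is 13 semitones above the open E3, so the same pitch on the F4 string lies at fret 18 − 13 = 5.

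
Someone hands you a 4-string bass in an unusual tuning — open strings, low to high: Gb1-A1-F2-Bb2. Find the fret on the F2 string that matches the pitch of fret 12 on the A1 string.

A1 at fret 12 is A1 + 12 semitones = A2.
The open F2 string is 8 semitones above the open A1, so the same pitch on the F2 string lies at fret 12 − 8 = 4.

4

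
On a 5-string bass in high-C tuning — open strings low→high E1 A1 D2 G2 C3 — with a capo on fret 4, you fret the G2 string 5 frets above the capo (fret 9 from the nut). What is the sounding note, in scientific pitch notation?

The capo raises the open G2 by 4 semitones to B2; fretting 5 more gives G2 + 4 + 5 = G2 + 9 semitones = E3.

E3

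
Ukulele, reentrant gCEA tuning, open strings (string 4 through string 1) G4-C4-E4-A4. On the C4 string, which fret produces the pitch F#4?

6

F#4 is 6 semitones above the open C4 (C–C#–D–D#–E–F–F#), so it sits at fret 6.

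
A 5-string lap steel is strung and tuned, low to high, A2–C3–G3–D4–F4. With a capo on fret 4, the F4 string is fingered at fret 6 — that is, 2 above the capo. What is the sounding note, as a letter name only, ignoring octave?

The capo raises the open F4 by 4 semitones to A4; fretting 2 more gives F4 + 4 + 2 = F4 + 6 semitones, landing on B.

B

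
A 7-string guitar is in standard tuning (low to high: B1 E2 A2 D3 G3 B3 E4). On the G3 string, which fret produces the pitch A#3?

3

A#3 is 3 semitones above the open G3 (G–G#–A–A#), so it sits at fret 3.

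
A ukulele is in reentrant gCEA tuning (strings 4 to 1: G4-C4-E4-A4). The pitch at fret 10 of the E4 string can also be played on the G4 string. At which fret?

E4 at fret 10 is E4 + 10 semitones = D5.
The open G4 string is 3 semitones above the open E4, so the same pitch on the G4 string lies at fret 10 − 3 = 7.

7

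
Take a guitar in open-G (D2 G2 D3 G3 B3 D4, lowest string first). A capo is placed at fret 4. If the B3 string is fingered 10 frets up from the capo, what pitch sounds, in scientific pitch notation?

The capo raises the open B3 by 4 semitones to D#4; fretting 10 more gives B3 + 4 + 10 = B3 + 14 semitones = C#5.
(Also written Db.)

C#5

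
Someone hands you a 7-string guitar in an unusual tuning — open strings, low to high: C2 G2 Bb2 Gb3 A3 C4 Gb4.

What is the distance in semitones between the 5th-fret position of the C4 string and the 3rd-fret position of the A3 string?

C4 at fret 5 → F4 (MIDI 65); A3 at fret 3 → C4 (MIDI 60).
65 − 60 = 5, so the two pitches are 5 semitones apart, with F4 the higher.

5 semitones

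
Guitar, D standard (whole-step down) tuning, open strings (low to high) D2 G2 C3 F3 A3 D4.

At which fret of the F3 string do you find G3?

2

G3 is 2 semitones above the open F3 (F–F#–G), so it sits at fret 2.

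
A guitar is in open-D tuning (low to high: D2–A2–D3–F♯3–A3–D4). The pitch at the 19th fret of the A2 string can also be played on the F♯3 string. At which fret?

10

A2 at fret 19 is A2 + 19 semitones = E4.
The open F♯3 string is 9 semitones above the open A2, so the same pitch on the F♯3 string lies at fret 19 − 9 = 10.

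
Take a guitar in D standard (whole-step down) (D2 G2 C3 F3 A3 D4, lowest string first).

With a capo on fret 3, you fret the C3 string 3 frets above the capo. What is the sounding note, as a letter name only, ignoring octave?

The capo raises the open C3 by 3 semitones to D#3; fretting 3 more gives C3 + 3 + 3 = C3 + 6 semitones, landing on F#.

F#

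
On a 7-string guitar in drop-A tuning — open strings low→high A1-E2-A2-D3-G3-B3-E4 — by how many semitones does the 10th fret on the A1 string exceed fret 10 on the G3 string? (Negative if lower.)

A1 at fret 10 → G2 (MIDI 43); G3 at fret 10 → F4 (MIDI 65).
43 − 65 = -22, so the two pitches are 22 semitones apart.

-22 semitones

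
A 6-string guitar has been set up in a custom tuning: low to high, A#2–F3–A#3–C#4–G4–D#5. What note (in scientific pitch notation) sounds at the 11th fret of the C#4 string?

C5

Each fret is one semitone, so C#4 + 11 = C5.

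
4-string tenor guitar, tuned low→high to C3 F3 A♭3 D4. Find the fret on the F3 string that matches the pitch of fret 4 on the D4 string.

D4 at fret 4 is D4 + 4 semitones = G♭4.
The open F3 string is 9 semitones below the open D4, so the same pitch on the F3 string lies at fret 4 + 9 = 13.

13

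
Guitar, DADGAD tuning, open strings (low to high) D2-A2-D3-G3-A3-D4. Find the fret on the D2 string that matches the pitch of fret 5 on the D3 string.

17

Fret 5 on D3 is MIDI 50 + 5 = 55 (G3). On the D2 string (open MIDI 38), that pitch is 55 − 38 = fret 17.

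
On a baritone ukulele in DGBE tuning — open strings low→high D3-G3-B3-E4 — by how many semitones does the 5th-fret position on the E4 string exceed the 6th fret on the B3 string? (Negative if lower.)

E4 at fret 5 → A4 (MIDI 69); B3 at fret 6 → F4 (MIDI 65).
69 − 65 = 4, so the two pitches are 4 semitones apart.

4 semitones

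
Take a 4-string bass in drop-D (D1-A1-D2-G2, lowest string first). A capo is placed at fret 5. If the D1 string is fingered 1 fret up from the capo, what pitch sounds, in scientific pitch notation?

G#1

The capo raises the open D1 by 5 semitones to G1; fretting 1 more gives D1 + 5 + 1 = D1 + 6 semitones = G#1.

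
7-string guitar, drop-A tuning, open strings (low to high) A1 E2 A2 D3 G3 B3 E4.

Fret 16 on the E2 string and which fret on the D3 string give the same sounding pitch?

E2 at fret 16 is E2 + 16 semitones = G♯3.
The open D3 string is 10 semitones above the open E2, so the same pitch on the D3 string lies at fret 16 − 10 = 6.

6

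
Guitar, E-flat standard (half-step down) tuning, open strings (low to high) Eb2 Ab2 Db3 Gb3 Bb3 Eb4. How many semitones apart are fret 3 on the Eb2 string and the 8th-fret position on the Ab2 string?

10 semitones

Eb2 at fret 3 → Gb2 (MIDI 42); Ab2 at fret 8 → E3 (MIDI 52).
42 − 52 = -10, so the two pitches are 10 semitones apart, with E3 the higher.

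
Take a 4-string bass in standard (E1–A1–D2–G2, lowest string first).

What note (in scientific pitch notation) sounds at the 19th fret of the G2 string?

G2 is MIDI 43. Adding 19 gives 62, which is D4.

D4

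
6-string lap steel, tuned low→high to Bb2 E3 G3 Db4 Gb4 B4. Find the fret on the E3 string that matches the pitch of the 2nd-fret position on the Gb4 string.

16

Gb4 at fret 2 is Gb4 + 2 semitones = Ab4.
The open E3 string is 14 semitones below the open Gb4, so the same pitch on the E3 string lies at fret 2 + 14 = 16.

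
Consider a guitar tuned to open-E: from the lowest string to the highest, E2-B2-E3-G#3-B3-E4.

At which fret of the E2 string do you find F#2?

F#2 is 2 semitones above the open E2 (E–F–F#), so it sits at fret 2.

2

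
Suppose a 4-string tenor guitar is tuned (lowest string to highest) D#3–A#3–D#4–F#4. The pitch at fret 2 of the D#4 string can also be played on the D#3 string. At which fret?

14

D#4 at fret 2 is D#4 + 2 semitones = F4.
The open D#3 string is 12 semitones below the open D#4, so the same pitch on the D#3 string lies at fret 2 + 12 = 14.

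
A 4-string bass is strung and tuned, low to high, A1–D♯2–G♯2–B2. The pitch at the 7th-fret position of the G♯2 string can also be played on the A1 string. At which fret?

18

Fret 7 on G♯2 is MIDI 44 + 7 = 51 (D♯3). On the A1 string (open MIDI 33), that pitch is 51 − 33 = fret 18.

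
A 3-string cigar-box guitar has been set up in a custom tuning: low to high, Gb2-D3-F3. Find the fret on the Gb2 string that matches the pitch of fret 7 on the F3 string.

18

F3 at fret 7 is F3 + 7 semitones = C4.
The open Gb2 string is 11 semitones below the open F3, so the same pitch on the Gb2 string lies at fret 7 + 11 = 18.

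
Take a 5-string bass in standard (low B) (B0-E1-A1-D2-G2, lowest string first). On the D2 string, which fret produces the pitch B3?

21

B3 is 21 semitones above the open D2 (D–D#–E–F–…–A–A#–B), so it sits at fret 21.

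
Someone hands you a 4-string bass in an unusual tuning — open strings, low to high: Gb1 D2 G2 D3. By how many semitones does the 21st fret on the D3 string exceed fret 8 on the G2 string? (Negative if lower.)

20 semitones

D3 at fret 21 → B4 (MIDI 71); G2 at fret 8 → Eb3 (MIDI 51).
71 − 51 = 20, so the two pitches are 20 semitones apart.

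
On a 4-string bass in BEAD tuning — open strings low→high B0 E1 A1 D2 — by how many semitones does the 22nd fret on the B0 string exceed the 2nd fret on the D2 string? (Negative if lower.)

B0 at fret 22 → A2 (MIDI 45); D2 at fret 2 → E2 (MIDI 40).
45 − 40 = 5, so the two pitches are 5 semitones apart.

5 semitones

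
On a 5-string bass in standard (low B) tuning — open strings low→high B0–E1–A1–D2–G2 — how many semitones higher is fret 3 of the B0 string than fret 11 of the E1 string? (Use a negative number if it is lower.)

B0 at fret 3 → D1 (MIDI 26); E1 at fret 11 → D#2 (MIDI 39).
26 − 39 = -13, so the two pitches are 13 semitones apart.

-13 semitones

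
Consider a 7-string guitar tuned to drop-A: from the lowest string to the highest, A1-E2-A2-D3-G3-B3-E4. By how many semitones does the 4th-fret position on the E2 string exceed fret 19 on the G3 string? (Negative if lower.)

-30 semitones

E2 at fret 4 → G#2 (MIDI 44); G3 at fret 19 → D5 (MIDI 74).
44 − 74 = -30, so the two pitches are 30 semitones apart.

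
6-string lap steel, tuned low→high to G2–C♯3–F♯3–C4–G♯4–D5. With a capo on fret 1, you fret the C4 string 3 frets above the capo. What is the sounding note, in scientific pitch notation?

The capo raises the open C4 by 1 semitone to C♯4; fretting 3 more gives C4 + 1 + 3 = C4 + 4 semitones = E4.

E4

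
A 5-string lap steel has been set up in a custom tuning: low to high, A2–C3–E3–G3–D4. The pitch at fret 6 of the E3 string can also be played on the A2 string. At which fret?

13

E3 at fret 6 is E3 + 6 semitones = Bb3.
The open A2 string is 7 semitones below the open E3, so the same pitch on the A2 string lies at fret 6 + 7 = 13.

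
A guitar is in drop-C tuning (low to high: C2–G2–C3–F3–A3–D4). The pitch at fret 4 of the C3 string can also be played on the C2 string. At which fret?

16

Fret 4 on C3 is MIDI 48 + 4 = 52 (E3). On the C2 string (open MIDI 36), that pitch is 52 − 36 = fret 16.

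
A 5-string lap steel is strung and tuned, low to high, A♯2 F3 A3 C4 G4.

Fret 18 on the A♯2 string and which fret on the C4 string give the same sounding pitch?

A♯2 at fret 18 is A♯2 + 18 semitones = E4.
The open C4 string is 14 semitones above the open A♯2, so the same pitch on the C4 string lies at fret 18 − 14 = 4.

4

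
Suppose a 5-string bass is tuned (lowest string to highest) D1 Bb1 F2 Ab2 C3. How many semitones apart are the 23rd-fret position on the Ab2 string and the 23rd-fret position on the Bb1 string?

10 semitones

Ab2 at fret 23 → G4 (MIDI 67); Bb1 at fret 23 → A3 (MIDI 57).
67 − 57 = 10, so the two pitches are 10 semitones apart, with G4 the higher.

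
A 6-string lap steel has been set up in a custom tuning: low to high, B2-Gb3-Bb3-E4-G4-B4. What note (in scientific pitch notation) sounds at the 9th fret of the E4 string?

E4 is MIDI 64. Adding 9 gives 73, which is Db5.
(Equivalently spelled C#5.)

Db5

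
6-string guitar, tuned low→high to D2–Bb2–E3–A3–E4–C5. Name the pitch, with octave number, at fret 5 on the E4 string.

The open E4 string plus 5 semitones: E–F–Gb–G–Ab–A.
No B→C boundary is crossed, so the octave stays at 4.

A4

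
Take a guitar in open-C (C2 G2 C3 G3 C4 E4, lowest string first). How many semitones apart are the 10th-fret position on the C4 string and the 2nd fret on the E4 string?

4 semitones

C4 at fret 10 → A♯4 (MIDI 70); E4 at fret 2 → F♯4 (MIDI 66).
70 − 66 = 4, so the two pitches are 4 semitones apart, with A♯4 the higher.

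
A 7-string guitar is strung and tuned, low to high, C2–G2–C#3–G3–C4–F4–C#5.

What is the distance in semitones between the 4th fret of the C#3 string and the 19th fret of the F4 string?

31 semitones

C#3 at fret 4 → F3 (MIDI 53); F4 at fret 19 → C6 (MIDI 84).
53 − 84 = -31, so the two pitches are 31 semitones apart, with C6 the higher.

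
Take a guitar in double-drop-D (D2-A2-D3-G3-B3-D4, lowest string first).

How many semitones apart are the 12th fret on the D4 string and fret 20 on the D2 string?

D4 at fret 12 → D5 (MIDI 74); D2 at fret 20 → A♯3 (MIDI 58).
74 − 58 = 16, so the two pitches are 16 semitones apart, with D5 the higher.

16 semitones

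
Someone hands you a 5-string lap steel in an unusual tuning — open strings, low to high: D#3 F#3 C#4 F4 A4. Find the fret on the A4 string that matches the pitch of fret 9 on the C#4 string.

1

Fret 9 on C#4 is MIDI 61 + 9 = 70 (A#4). On the A4 string (open MIDI 69), that pitch is 70 − 69 = fret 1.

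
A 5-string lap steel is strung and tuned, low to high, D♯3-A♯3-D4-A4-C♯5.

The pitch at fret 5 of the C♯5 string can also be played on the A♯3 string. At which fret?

20

Fret 5 on C♯5 is MIDI 73 + 5 = 78 (F♯5). On the A♯3 string (open MIDI 58), that pitch is 78 − 58 = fret 20.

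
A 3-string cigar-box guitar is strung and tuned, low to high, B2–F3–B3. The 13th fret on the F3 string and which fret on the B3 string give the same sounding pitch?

F3 at fret 13 is F3 + 13 semitones = Gb4.
The open B3 string is 6 semitones above the open F3, so the same pitch on the B3 string lies at fret 13 − 6 = 7.

7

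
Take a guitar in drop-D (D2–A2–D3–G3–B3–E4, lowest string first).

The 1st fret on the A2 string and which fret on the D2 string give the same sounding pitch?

8

A2 at fret 1 is A2 + 1 semitone = A#2.
The open D2 string is 7 semitones below the open A2, so the same pitch on the D2 string lies at fret 1 + 7 = 8.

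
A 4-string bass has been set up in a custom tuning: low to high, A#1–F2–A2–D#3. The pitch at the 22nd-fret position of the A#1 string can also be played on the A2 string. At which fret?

A#1 at fret 22 is A#1 + 22 semitones = G#3.
The open A2 string is 11 semitones above the open A#1, so the same pitch on the A2 string lies at fret 22 − 11 = 11.

11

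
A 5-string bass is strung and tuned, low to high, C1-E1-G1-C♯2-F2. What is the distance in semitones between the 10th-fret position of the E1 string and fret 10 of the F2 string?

E1 at fret 10 → D2 (MIDI 38); F2 at fret 10 → D♯3 (MIDI 51).
38 − 51 = -13, so the two pitches are 13 semitones apart, with D♯3 the higher.

13 semitones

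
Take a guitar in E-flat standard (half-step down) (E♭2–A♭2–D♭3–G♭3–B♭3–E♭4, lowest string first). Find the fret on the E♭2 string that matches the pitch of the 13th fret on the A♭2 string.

Fret 13 on A♭2 is MIDI 44 + 13 = 57 (A3). On the E♭2 string (open MIDI 39), that pitch is 57 − 39 = fret 18.

18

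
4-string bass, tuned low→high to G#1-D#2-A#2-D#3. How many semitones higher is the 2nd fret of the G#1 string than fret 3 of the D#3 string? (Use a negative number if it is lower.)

G#1 at fret 2 → A#1 (MIDI 34); D#3 at fret 3 → F#3 (MIDI 54).
34 − 54 = -20, so the two pitches are 20 semitones apart.

-20 semitones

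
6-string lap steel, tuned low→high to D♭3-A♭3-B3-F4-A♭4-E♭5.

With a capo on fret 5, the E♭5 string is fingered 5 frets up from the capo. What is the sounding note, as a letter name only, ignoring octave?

The capo raises the open E♭5 by 5 semitones to A♭5; fretting 5 more gives E♭5 + 5 + 5 = E♭5 + 10 semitones, landing on D♭.
(Also written C♯.)

D♭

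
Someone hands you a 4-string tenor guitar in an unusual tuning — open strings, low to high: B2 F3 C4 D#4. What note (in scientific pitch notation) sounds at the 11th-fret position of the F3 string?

F3 is MIDI 53. Adding 11 gives 64, which is E4.

E4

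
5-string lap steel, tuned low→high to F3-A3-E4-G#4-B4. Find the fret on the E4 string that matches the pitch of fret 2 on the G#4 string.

6

G#4 at fret 2 is G#4 + 2 semitones = A#4.
The open E4 string is 4 semitones below the open G#4, so the same pitch on the E4 string lies at fret 2 + 4 = 6.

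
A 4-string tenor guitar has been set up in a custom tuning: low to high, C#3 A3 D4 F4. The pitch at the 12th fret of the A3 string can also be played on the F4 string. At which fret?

A3 at fret 12 is A3 + 12 semitones = A4.
The open F4 string is 8 semitones above the open A3, so the same pitch on the F4 string lies at fret 12 − 8 = 4.

4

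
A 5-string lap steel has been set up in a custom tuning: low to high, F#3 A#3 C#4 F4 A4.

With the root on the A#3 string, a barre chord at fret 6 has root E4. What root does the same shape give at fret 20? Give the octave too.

Moving from fret 6 to fret 20 shifts the root by 14 semitones.
E4 up 14 semitones is F#5.

F#5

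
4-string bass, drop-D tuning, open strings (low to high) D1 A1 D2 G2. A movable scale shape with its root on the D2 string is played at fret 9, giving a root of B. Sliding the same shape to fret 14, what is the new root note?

Moving from fret 9 to fret 14 shifts the root by 5 semitones.
B up 5 semitones is E.

E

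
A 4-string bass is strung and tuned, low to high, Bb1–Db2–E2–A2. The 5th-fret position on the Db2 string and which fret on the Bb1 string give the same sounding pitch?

Db2 at fret 5 is Db2 + 5 semitones = Gb2.
The open Bb1 string is 3 semitones below the open Db2, so the same pitch on the Bb1 string lies at fret 5 + 3 = 8.

8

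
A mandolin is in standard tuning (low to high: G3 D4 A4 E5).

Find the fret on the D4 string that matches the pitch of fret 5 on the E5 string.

E5 at fret 5 is E5 + 5 semitones = A5.
The open D4 string is 14 semitones below the open E5, so the same pitch on the D4 string lies at fret 5 + 14 = 19.

19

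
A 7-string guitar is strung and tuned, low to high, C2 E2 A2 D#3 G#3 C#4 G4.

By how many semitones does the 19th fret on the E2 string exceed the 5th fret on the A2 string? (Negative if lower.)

9 semitones

E2 at fret 19 → B3 (MIDI 59); A2 at fret 5 → D3 (MIDI 50).
59 − 50 = 9, so the two pitches are 9 semitones apart.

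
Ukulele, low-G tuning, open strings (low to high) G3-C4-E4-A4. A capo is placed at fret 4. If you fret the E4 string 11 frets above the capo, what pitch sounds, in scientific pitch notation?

G5

The capo raises the open E4 by 4 semitones to G#4; fretting 11 more gives E4 + 4 + 11 = E4 + 15 semitones = G5.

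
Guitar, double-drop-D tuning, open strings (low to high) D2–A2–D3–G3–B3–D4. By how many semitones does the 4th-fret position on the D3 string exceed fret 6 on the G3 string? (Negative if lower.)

-7 semitones

D3 at fret 4 → F#3 (MIDI 54); G3 at fret 6 → C#4 (MIDI 61).
54 − 61 = -7, so the two pitches are 7 semitones apart.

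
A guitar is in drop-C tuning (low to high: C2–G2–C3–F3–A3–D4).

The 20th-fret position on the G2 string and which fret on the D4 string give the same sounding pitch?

G2 at fret 20 is G2 + 20 semitones = D♯4.
The open D4 string is 19 semitones above the open G2, so the same pitch on the D4 string lies at fret 20 − 19 = 1.

1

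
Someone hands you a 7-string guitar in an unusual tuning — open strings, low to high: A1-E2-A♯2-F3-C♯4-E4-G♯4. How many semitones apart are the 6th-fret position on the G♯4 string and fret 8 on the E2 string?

G♯4 at fret 6 → D5 (MIDI 74); E2 at fret 8 → C3 (MIDI 48).
74 − 48 = 26, so the two pitches are 26 semitones apart, with D5 the higher.

26 semitones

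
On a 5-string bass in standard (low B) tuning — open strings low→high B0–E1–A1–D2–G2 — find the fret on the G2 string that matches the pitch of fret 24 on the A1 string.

A1 at fret 24 is A1 + 24 semitones = A3.
The open G2 string is 10 semitones above the open A1, so the same pitch on the G2 string lies at fret 24 − 10 = 14.

14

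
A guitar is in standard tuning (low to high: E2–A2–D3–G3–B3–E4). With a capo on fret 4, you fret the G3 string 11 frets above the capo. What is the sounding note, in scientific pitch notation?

The capo raises the open G3 by 4 semitones to B3; fretting 11 more gives G3 + 4 + 11 = G3 + 15 semitones = A♯4.
(Also written B♭.)

A♯4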